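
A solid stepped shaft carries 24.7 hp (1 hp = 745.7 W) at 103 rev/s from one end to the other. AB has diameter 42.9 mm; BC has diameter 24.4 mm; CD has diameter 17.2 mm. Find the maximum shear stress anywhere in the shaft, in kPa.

28500 kPa

ω = 2π·103 = 647.2 rad/s, so T = P/ω = 24.7×745.7 / 647.2 = 28.46 N·m.
Under the same torque, τ_max = 16T/(πd³) is largest where d is smallest — segment CD (d = 17.2 mm).
τ_max = 16·28.46/(π·(0.0172)³) = 2.849×10^7 Pa.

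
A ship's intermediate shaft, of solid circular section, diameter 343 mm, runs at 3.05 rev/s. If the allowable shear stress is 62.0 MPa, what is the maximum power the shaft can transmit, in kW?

J = πd⁴/32 = π(0.343)⁴/32 = 1.359×10^-3 m⁴.
T_max = τ_allow·J/r = 6.20×10^7 × 1.359×10^-3 / 0.172 = 491300 N·m.
ω = 2π·3.05 = 19.16 rad/s, so P_max = T_max·ω = 9.414×10^6 W.

9410 kW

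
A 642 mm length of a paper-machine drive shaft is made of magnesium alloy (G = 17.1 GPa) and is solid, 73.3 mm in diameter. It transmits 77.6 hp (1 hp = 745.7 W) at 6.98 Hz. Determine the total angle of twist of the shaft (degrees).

1.00°

ω = 2π·6.98 = 43.86 rad/s, so T = P/ω = 77.6×745.7 / 43.86 = 1319 N·m.
J = πd⁴/32 = π(0.0733)⁴/32 = 2.834×10^-6 m⁴.
θ = T·L/(G·J) = 1319 × 0.642 / (17.1×10⁹ × 2.834×10^-6) = 0.01748 rad.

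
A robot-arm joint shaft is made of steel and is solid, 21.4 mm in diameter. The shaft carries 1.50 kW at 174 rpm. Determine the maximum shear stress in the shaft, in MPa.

42.8 MPa

ω = 2π·174/60 = 18.22 rad/s, so T = P/ω = 1.50×10³ / 18.22 = 82.32 N·m.
J = πd⁴/32 = π(0.0214)⁴/32 = 2.059×10^-8 m⁴.
τ_max = T·r/J = 82.32 × 0.0107 / 2.059×10^-8 = 4.278×10^7 Pa.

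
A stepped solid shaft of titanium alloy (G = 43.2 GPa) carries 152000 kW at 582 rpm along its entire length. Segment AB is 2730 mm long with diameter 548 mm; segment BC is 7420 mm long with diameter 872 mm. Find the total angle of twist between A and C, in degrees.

1.45°

ω = 2π·582/60 = 60.95 rad/s, so T = P/ω = 152000×10³ / 60.95 = 2.494e6 N·m.
J_AB = π(0.548)⁴/32 = 8.85×10^-3 m⁴; J_BC = π(0.872)⁴/32 = 0.0568 m⁴.
θ = (T/G)·Σ L_i/J_i = (2.494e6/43.2×10⁹)·(2.73/8.85×10^-3 + 7.42/0.0568) = 0.02535 rad.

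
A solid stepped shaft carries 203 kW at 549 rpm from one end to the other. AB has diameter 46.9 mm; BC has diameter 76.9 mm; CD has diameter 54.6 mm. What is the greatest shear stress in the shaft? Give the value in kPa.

ω = 2π·549/60 = 57.49 rad/s, so T = P/ω = 203×10³ / 57.49 = 3531 N·m.
Under the same torque, τ_max = 16T/(πd³) is largest where d is smallest — segment AB (d = 46.9 mm).
τ_max = 16·3531/(π·(0.0469)³) = 1.743×10^8 Pa.

174000 kPa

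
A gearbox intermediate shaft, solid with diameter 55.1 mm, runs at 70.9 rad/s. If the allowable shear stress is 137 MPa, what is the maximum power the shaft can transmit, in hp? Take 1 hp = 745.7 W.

J = πd⁴/32 = π(0.0551)⁴/32 = 9.049×10^-7 m⁴.
T_max = τ_allow·J/r = 1.37×10^8 × 9.049×10^-7 / 0.0276 = 4500 N·m.
ω = 70.9 rad/s, so P_max = T_max·ω = 3.190×10^5 W.

428 hp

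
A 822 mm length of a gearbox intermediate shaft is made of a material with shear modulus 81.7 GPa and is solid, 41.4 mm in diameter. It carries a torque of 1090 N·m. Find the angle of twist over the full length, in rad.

J = πd⁴/32 = π(0.0414)⁴/32 = 2.884×10^-7 m⁴.
θ = T·L/(G·J) = 1090 × 0.822 / (81.7×10⁹ × 2.884×10^-7) = 0.03803 rad.

0.0380 rad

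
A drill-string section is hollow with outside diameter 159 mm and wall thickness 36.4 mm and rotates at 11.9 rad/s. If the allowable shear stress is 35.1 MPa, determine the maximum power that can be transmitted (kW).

J = π(d_o⁴ − d_i⁴)/32 = π(0.159⁴ − 0.0862⁴)/32 = 5.733×10^-5 m⁴.
T_max = τ_allow·J/r = 3.51×10^7 × 5.733×10^-5 / 0.0795 = 25310 N·m.
ω = 11.9 rad/s, so P_max = T_max·ω = 3.012×10^5 W.

301 kW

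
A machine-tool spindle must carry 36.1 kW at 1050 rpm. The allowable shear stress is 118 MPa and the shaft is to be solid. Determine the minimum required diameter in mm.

ω = 2π·1050/60 = 110.0 rad/s, so T = P/ω = 36.1×10³ / 110.0 = 328.3 N·m.
For a solid shaft τ_max = 16T/(πd³), so d = (16T/(π τ_allow))^(1/3) = (16·328.3/(π·1.18×10^8))^(1/3) = 0.02420 m.

24.2 mm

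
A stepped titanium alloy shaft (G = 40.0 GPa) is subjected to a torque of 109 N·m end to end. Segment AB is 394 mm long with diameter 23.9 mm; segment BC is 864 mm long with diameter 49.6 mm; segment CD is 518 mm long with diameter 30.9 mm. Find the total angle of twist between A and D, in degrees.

3.05°

J_AB = π(0.0239)⁴/32 = 3.20×10^-8 m⁴; J_BC = π(0.0496)⁴/32 = 5.94×10^-7 m⁴; J_CD = π(0.0309)⁴/32 = 8.95×10^-8 m⁴.
θ = (T/G)·Σ L_i/J_i = (109.0/40.0×10⁹)·(0.394/3.20×10^-8 + 0.864/5.94×10^-7 + 0.518/8.95×10^-8) = 0.05325 rad.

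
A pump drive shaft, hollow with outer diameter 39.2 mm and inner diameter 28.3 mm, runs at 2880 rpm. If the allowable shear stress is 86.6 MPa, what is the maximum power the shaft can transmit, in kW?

J = π(d_o⁴ − d_i⁴)/32 = π(0.0392⁴ − 0.0283⁴)/32 = 1.688×10^-7 m⁴.
T_max = τ_allow·J/r = 8.66×10^7 × 1.688×10^-7 / 0.0196 = 746.0 N·m.
ω = 2π·2880/60 = 301.6 rad/s, so P_max = T_max·ω = 2.250×10^5 W.

225 kW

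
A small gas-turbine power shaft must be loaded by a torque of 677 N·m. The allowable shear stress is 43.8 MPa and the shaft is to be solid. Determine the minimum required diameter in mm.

42.9 mm

For a solid shaft τ_max = 16T/(πd³), so d = (16T/(π τ_allow))^(1/3) = (16·677.0/(π·4.38×10^7))^(1/3) = 0.04286 m.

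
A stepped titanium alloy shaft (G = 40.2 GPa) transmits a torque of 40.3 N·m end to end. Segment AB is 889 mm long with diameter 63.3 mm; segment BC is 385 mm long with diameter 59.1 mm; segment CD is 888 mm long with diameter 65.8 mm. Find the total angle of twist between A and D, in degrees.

0.0786°

J_AB = π(0.0633)⁴/32 = 1.58×10^-6 m⁴; J_BC = π(0.0591)⁴/32 = 1.20×10^-6 m⁴; J_CD = π(0.0658)⁴/32 = 1.84×10^-6 m⁴.
θ = (T/G)·Σ L_i/J_i = (40.30/40.2×10⁹)·(0.889/1.58×10^-6 + 0.385/1.20×10^-6 + 0.888/1.84×10^-6) = 1.371×10^-3 rad.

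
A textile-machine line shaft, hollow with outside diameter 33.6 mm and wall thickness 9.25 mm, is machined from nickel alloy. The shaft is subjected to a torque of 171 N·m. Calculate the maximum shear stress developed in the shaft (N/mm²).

J = π(d_o⁴ − d_i⁴)/32 = π(0.0336⁴ − 0.0151⁴)/32 = 1.200×10^-7 m⁴.
τ_max = T·r/J = 171.0 × 0.0168 / 1.200×10^-7 = 2.394×10^7 Pa.

23.9 N/mm²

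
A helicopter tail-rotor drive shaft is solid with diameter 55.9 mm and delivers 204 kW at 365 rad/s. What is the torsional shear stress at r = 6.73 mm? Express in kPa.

ω = 365 rad/s, so T = P/ω = 204×10³ / 365.0 = 558.9 N·m.
J = πd⁴/32 = π(0.0559)⁴/32 = 9.586×10^-7 m⁴.
Shear stress varies linearly with radius: τ = T·r/J = 558.9 × 0.00673 / 9.586×10^-7 = 3.924×10^6 Pa.

3920 kPa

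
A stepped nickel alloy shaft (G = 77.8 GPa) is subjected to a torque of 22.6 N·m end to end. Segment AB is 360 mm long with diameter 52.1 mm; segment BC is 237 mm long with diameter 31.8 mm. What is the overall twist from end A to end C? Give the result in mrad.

J_AB = π(0.0521)⁴/32 = 7.23×10^-7 m⁴; J_BC = π(0.0318)⁴/32 = 1.00×10^-7 m⁴.
θ = (T/G)·Σ L_i/J_i = (22.60/77.8×10⁹)·(0.360/7.23×10^-7 + 0.237/1.00×10^-7) = 8.303×10^-4 rad.

0.830 mrad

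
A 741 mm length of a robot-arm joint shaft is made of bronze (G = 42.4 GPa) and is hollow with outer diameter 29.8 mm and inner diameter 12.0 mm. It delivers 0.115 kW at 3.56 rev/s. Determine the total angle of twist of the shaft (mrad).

ω = 2π·3.56 = 22.37 rad/s, so T = P/ω = 0.115×10³ / 22.37 = 5.141 N·m.
J = π(d_o⁴ − d_i⁴)/32 = π(0.0298⁴ − 0.0120⁴)/32 = 7.539×10^-8 m⁴.
θ = T·L/(G·J) = 5.141 × 0.741 / (42.4×10⁹ × 7.539×10^-8) = 1.192×10^-3 rad.

1.19 mrad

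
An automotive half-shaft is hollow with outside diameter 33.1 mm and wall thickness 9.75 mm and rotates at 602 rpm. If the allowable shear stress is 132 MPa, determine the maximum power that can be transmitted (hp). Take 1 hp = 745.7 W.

77.2 hp

J = π(d_o⁴ − d_i⁴)/32 = π(0.0331⁴ − 0.0136⁴)/32 = 1.145×10^-7 m⁴.
T_max = τ_allow·J/r = 1.32×10^8 × 1.145×10^-7 / 0.0166 = 913.1 N·m.
ω = 2π·602/60 = 63.04 rad/s, so P_max = T_max·ω = 5.756×10^4 W.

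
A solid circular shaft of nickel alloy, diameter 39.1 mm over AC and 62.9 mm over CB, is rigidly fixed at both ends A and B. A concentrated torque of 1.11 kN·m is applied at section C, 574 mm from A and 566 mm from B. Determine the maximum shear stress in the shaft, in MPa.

Compatibility: T_A·a/J_AC = T_B·b/J_CB with T_A + T_B = T₀.
J_AC = 2.29×10^-7 m⁴, J_CB = 1.54×10^-6 m⁴, so T_A = T₀·(J_AC/a)/((J_AC/a)+(J_CB/b)) = 142.5 N·m, T_B = 967.5 N·m.
τ in each portion: τ_AC = 1.21×10^7 Pa, τ_CB = 1.98×10^7 Pa; maximum is in CB.
τ_max = T_CB·r/J = 967.5·0.0314/1.54×10^-6 = 1.980×10^7 Pa.

19.8 MPa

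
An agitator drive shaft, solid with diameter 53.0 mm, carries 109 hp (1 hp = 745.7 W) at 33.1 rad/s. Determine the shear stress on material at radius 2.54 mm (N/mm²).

8.05 N/mm²

ω = 33.1 rad/s, so T = P/ω = 109×745.7 / 33.10 = 2456 N·m.
J = πd⁴/32 = π(0.0530)⁴/32 = 7.746×10^-7 m⁴.
Shear stress varies linearly with radius: τ = T·r/J = 2456 × 0.00254 / 7.746×10^-7 = 8.052×10^6 Pa.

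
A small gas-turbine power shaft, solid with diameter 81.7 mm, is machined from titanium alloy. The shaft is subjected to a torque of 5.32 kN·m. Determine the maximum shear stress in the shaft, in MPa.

J = πd⁴/32 = π(0.0817)⁴/32 = 4.374×10^-6 m⁴.
τ_max = T·r/J = 5320 × 0.0409 / 4.374×10^-6 = 4.968×10^7 Pa.

49.7 MPa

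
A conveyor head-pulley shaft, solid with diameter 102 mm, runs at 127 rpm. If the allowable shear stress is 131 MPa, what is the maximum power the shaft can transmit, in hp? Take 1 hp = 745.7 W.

J = πd⁴/32 = π(0.102)⁴/32 = 1.063×10^-5 m⁴.
T_max = τ_allow·J/r = 1.31×10^8 × 1.063×10^-5 / 0.0510 = 27300 N·m.
ω = 2π·127/60 = 13.30 rad/s, so P_max = T_max·ω = 3.630×10^5 W.

487 hp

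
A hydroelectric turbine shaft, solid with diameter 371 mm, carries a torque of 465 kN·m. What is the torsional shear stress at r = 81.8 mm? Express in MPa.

J = πd⁴/32 = π(0.371)⁴/32 = 1.860×10^-3 m⁴.
Shear stress varies linearly with radius: τ = T·r/J = 465000 × 0.0818 / 1.860×10^-3 = 2.045×10^7 Pa.

20.5 MPa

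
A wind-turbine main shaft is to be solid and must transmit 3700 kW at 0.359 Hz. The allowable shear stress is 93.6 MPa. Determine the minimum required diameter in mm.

447 mm

ω = 2π·0.359 = 2.256 rad/s, so T = P/ω = 3700×10³ / 2.256 = 1.640e6 N·m.
For a solid shaft τ_max = 16T/(πd³), so d = (16T/(π τ_allow))^(1/3) = (16·1.640e6/(π·9.36×10^7))^(1/3) = 0.4469 m.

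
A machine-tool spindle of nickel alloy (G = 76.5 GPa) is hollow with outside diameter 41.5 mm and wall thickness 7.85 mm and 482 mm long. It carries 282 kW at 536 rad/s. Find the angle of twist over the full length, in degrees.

ω = 536 rad/s, so T = P/ω = 282×10³ / 536.0 = 526.1 N·m.
J = π(d_o⁴ − d_i⁴)/32 = π(0.0415⁴ − 0.0258⁴)/32 = 2.477×10^-7 m⁴.
θ = T·L/(G·J) = 526.1 × 0.482 / (76.5×10⁹ × 2.477×10^-7) = 0.01338 rad.

0.767°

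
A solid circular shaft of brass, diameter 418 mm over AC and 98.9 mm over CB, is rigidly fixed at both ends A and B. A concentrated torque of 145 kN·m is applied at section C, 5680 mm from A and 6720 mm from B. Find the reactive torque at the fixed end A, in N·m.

145000 N·m

Compatibility: T_A·a/J_AC = T_B·b/J_CB with T_A + T_B = T₀.
J_AC = 3.00×10^-3 m⁴, J_CB = 9.39×10^-6 m⁴, so T_A = T₀·(J_AC/a)/((J_AC/a)+(J_CB/b)) = 144600 N·m, T_B = 383.1 N·m.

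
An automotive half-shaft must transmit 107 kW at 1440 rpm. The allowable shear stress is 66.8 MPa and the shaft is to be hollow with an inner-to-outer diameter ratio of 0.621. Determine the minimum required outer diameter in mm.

ω = 2π·1440/60 = 150.8 rad/s, so T = P/ω = 107×10³ / 150.8 = 709.6 N·m.
For a hollow shaft with d_i/d_o = 0.621: τ_max = 16T/(π d_o³ (1−k⁴)), so d_o = [16T/(π τ_allow (1−k⁴))]^(1/3) = [16·709.6/(π·6.68×10^7·0.8513)]^(1/3) = 0.03991 m.

39.9 mm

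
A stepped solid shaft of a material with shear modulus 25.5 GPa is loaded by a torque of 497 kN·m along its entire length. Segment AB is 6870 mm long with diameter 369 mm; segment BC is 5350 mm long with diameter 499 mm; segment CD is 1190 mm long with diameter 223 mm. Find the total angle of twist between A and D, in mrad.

J_AB = π(0.369)⁴/32 = 1.82×10^-3 m⁴; J_BC = π(0.499)⁴/32 = 6.09×10^-3 m⁴; J_CD = π(0.223)⁴/32 = 2.43×10^-4 m⁴.
θ = (T/G)·Σ L_i/J_i = (497000/25.5×10⁹)·(6.87/1.82×10^-3 + 5.35/6.09×10^-3 + 1.19/2.43×10^-4) = 0.1862 rad.

186 mrad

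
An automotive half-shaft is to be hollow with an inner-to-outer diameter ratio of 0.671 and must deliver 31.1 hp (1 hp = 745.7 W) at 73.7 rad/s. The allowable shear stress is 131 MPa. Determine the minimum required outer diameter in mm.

24.8 mm

ω = 73.7 rad/s, so T = P/ω = 31.1×745.7 / 73.70 = 314.7 N·m.
For a hollow shaft with d_i/d_o = 0.671: τ_max = 16T/(π d_o³ (1−k⁴)), so d_o = [16T/(π τ_allow (1−k⁴))]^(1/3) = [16·314.7/(π·1.31×10^8·0.7973)]^(1/3) = 0.02485 m.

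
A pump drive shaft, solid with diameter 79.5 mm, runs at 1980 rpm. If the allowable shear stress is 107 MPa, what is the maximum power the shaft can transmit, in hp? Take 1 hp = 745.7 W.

2940 hp

J = πd⁴/32 = π(0.0795)⁴/32 = 3.922×10^-6 m⁴.
T_max = τ_allow·J/r = 1.07×10^8 × 3.922×10^-6 / 0.0398 = 10560 N·m.
ω = 2π·1980/60 = 207.3 rad/s, so P_max = T_max·ω = 2.189×10^6 W.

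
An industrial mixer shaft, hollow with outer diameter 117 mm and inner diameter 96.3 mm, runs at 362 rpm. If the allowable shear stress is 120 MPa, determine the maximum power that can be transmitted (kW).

774 kW

J = π(d_o⁴ − d_i⁴)/32 = π(0.117⁴ − 0.0963⁴)/32 = 9.954×10^-6 m⁴.
T_max = τ_allow·J/r = 1.20×10^8 × 9.954×10^-6 / 0.0585 = 20420 N·m.
ω = 2π·362/60 = 37.91 rad/s, so P_max = T_max·ω = 7.740×10^5 W.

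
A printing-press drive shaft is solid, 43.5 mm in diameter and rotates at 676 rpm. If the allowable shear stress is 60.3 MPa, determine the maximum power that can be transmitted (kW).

69.0 kW

J = πd⁴/32 = π(0.0435)⁴/32 = 3.515×10^-7 m⁴.
T_max = τ_allow·J/r = 6.03×10^7 × 3.515×10^-7 / 0.0217 = 974.6 N·m.
ω = 2π·676/60 = 70.79 rad/s, so P_max = T_max·ω = 6.899×10^4 W.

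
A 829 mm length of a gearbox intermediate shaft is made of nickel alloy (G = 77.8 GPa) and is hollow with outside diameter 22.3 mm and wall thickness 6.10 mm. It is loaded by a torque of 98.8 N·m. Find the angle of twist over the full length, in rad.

0.0453 rad

J = π(d_o⁴ − d_i⁴)/32 = π(0.0223⁴ − 0.0101⁴)/32 = 2.326×10^-8 m⁴.
θ = T·L/(G·J) = 98.80 × 0.829 / (77.8×10⁹ × 2.326×10^-8) = 0.04527 rad.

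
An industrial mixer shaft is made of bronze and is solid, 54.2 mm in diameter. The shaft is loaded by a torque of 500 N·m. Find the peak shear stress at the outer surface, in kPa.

J = πd⁴/32 = π(0.0542)⁴/32 = 8.472×10^-7 m⁴.
τ_max = T·r/J = 500.0 × 0.0271 / 8.472×10^-7 = 1.599×10^7 Pa.

16000 kPa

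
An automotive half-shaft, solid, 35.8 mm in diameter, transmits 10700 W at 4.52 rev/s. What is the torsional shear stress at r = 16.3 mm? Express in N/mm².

ω = 2π·4.52 = 28.40 rad/s, so T = P/ω = 10700 / 28.40 = 376.8 N·m.
J = πd⁴/32 = π(0.0358)⁴/32 = 1.613×10^-7 m⁴.
Shear stress varies linearly with radius: τ = T·r/J = 376.8 × 0.0163 / 1.613×10^-7 = 3.808×10^7 Pa.

38.1 N/mm²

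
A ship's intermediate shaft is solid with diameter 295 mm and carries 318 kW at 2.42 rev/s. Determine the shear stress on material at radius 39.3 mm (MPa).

ω = 2π·2.42 = 15.21 rad/s, so T = P/ω = 318×10³ / 15.21 = 20910 N·m.
J = πd⁴/32 = π(0.295)⁴/32 = 7.435×10^-4 m⁴.
Shear stress varies linearly with radius: τ = T·r/J = 20910 × 0.0393 / 7.435×10^-4 = 1.105×10^6 Pa.

1.11 MPa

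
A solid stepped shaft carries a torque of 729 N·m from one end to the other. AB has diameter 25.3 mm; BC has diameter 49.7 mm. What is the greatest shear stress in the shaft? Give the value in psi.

33300 psi

Under the same torque, τ_max = 16T/(πd³) is largest where d is smallest — segment AB (d = 25.3 mm).
τ_max = 16·729.0/(π·(0.0253)³) = 2.293×10^8 Pa.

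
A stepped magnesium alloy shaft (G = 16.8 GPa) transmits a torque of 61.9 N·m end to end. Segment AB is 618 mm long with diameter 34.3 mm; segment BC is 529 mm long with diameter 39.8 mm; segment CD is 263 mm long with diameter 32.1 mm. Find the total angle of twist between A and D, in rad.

J_AB = π(0.0343)⁴/32 = 1.36×10^-7 m⁴; J_BC = π(0.0398)⁴/32 = 2.46×10^-7 m⁴; J_CD = π(0.0321)⁴/32 = 1.04×10^-7 m⁴.
θ = (T/G)·Σ L_i/J_i = (61.90/16.8×10⁹)·(0.618/1.36×10^-7 + 0.529/2.46×10^-7 + 0.263/1.04×10^-7) = 0.03397 rad.

0.0340 rad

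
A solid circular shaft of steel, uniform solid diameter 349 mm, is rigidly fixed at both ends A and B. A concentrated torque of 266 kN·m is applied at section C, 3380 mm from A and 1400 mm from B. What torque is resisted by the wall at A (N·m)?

With uniform GJ and both ends fixed, compatibility θ_AC = θ_CB gives T_A·a = T_B·b, together with T_A + T_B = T₀.
T_A = T₀·b/(a+b) = 266000·1400/4780 = 77910 N·m; T_B = 188100 N·m.

77900 N·m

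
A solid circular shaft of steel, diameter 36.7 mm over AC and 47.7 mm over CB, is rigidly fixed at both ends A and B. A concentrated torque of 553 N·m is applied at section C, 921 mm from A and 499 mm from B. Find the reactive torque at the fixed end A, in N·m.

Compatibility: T_A·a/J_AC = T_B·b/J_CB with T_A + T_B = T₀.
J_AC = 1.78×10^-7 m⁴, J_CB = 5.08×10^-7 m⁴, so T_A = T₀·(J_AC/a)/((J_AC/a)+(J_CB/b)) = 88.24 N·m, T_B = 464.8 N·m.

88.2 N·m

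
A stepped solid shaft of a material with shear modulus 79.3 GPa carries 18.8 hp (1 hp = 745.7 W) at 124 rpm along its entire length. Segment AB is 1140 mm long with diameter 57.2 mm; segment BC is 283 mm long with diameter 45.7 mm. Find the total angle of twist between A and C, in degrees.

ω = 2π·124/60 = 12.99 rad/s, so T = P/ω = 18.8×745.7 / 12.99 = 1080 N·m.
J_AB = π(0.0572)⁴/32 = 1.05×10^-6 m⁴; J_BC = π(0.0457)⁴/32 = 4.28×10^-7 m⁴.
θ = (T/G)·Σ L_i/J_i = (1080/79.3×10⁹)·(1.14/1.05×10^-6 + 0.283/4.28×10^-7) = 0.02377 rad.

1.36°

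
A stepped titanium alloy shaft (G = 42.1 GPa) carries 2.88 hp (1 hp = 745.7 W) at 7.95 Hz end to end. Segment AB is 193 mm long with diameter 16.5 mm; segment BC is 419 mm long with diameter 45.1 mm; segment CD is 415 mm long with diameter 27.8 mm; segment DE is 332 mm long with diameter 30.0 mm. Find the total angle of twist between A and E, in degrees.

2.27°

ω = 2π·7.95 = 49.95 rad/s, so T = P/ω = 2.88×745.7 / 49.95 = 42.99 N·m.
J_AB = π(0.0165)⁴/32 = 7.28×10^-9 m⁴; J_BC = π(0.0451)⁴/32 = 4.06×10^-7 m⁴; J_CD = π(0.0278)⁴/32 = 5.86×10^-8 m⁴; J_DE = π(0.0300)⁴/32 = 7.95×10^-8 m⁴.
θ = (T/G)·Σ L_i/J_i = (42.99/42.1×10⁹)·(0.193/7.28×10^-9 + 0.419/4.06×10^-7 + 0.415/5.86×10^-8 + 0.332/7.95×10^-8) = 0.03963 rad.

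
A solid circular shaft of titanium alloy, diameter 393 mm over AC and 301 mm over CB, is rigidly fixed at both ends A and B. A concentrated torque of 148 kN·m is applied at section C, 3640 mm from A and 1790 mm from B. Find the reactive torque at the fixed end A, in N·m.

87100 N·m

Compatibility: T_A·a/J_AC = T_B·b/J_CB with T_A + T_B = T₀.
J_AC = 2.34×10^-3 m⁴, J_CB = 8.06×10^-4 m⁴, so T_A = T₀·(J_AC/a)/((J_AC/a)+(J_CB/b)) = 87070 N·m, T_B = 60930 N·m.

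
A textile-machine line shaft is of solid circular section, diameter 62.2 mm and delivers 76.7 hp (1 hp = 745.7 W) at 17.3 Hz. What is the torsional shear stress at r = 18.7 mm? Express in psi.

971 psi

ω = 2π·17.3 = 108.7 rad/s, so T = P/ω = 76.7×745.7 / 108.7 = 526.2 N·m.
J = πd⁴/32 = π(0.0622)⁴/32 = 1.469×10^-6 m⁴.
Shear stress varies linearly with radius: τ = T·r/J = 526.2 × 0.0187 / 1.469×10^-6 = 6.696×10^6 Pa.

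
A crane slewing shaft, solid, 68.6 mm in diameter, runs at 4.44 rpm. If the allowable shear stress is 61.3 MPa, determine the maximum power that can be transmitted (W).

J = πd⁴/32 = π(0.0686)⁴/32 = 2.174×10^-6 m⁴.
T_max = τ_allow·J/r = 6.13×10^7 × 2.174×10^-6 / 0.0343 = 3886 N·m.
ω = 2π·4.44/60 = 0.4650 rad/s, so P_max = T_max·ω = 1807 W.

1810 W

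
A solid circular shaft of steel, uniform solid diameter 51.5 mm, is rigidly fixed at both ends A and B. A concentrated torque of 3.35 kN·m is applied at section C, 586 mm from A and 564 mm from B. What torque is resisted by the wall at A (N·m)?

With uniform GJ and both ends fixed, compatibility θ_AC = θ_CB gives T_A·a = T_B·b, together with T_A + T_B = T₀.
T_A = T₀·b/(a+b) = 3350·564/1150 = 1643 N·m; T_B = 1707 N·m.

1640 N·m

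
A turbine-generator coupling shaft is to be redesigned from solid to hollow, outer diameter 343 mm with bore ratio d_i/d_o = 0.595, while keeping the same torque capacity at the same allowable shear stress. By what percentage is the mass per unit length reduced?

29.4 %

Equal τ_max and T ⇒ the solid shaft needs d_s³ = d_o³(1−k⁴), so d_s = 343·(1−0.595⁴)^(1/3) = 328.0 mm.
Area ratio A_h/A_s = d_o²(1−k²)/d_s² = (1−k²)/(1−k⁴)^(2/3) = 0.7063.
Mass saving = 1 − 0.7063 = 29.4 %.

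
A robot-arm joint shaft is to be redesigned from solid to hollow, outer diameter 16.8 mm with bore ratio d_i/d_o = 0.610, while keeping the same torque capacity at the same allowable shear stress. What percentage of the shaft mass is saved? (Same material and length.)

30.7 %

Equal τ_max and T ⇒ the solid shaft needs d_s³ = d_o³(1−k⁴), so d_s = 16.8·(1−0.610⁴)^(1/3) = 15.99 mm.
Area ratio A_h/A_s = d_o²(1−k²)/d_s² = (1−k²)/(1−k⁴)^(2/3) = 0.6935.
Mass saving = 1 − 0.6935 = 30.7 %.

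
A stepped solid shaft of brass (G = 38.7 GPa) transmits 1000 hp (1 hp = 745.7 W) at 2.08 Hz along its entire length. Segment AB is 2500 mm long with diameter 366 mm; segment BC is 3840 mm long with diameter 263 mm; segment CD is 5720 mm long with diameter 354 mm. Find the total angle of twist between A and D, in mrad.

ω = 2π·2.08 = 13.07 rad/s, so T = P/ω = 1000×745.7 / 13.07 = 57060 N·m.
J_AB = π(0.366)⁴/32 = 1.76×10^-3 m⁴; J_BC = π(0.263)⁴/32 = 4.70×10^-4 m⁴; J_CD = π(0.354)⁴/32 = 1.54×10^-3 m⁴.
θ = (T/G)·Σ L_i/J_i = (57060/38.7×10⁹)·(2.50/1.76×10^-3 + 3.84/4.70×10^-4 + 5.72/1.54×10^-3) = 0.01962 rad.

19.6 mrad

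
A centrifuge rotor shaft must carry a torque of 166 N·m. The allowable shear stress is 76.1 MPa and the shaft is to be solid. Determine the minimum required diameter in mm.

For a solid shaft τ_max = 16T/(πd³), so d = (16T/(π τ_allow))^(1/3) = (16·166.0/(π·7.61×10^7))^(1/3) = 0.02231 m.

22.3 mm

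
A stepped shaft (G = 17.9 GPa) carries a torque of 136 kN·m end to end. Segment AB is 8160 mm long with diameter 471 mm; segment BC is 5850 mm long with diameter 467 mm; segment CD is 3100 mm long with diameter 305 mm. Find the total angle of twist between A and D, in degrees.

2.87°

J_AB = π(0.471)⁴/32 = 4.83×10^-3 m⁴; J_BC = π(0.467)⁴/32 = 4.67×10^-3 m⁴; J_CD = π(0.305)⁴/32 = 8.50×10^-4 m⁴.
θ = (T/G)·Σ L_i/J_i = (136000/17.9×10⁹)·(8.16/4.83×10^-3 + 5.85/4.67×10^-3 + 3.10/8.50×10^-4) = 0.05007 rad.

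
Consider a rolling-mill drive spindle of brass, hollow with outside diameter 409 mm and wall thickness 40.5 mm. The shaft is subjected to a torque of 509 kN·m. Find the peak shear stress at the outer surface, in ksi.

J = π(d_o⁴ − d_i⁴)/32 = π(0.409⁴ − 0.328⁴)/32 = 1.611×10^-3 m⁴.
τ_max = T·r/J = 509000 × 0.204 / 1.611×10^-3 = 6.462×10^7 Pa.

9.37 ksi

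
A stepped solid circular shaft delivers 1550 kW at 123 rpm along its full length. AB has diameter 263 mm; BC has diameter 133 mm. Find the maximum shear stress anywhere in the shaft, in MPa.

261 MPa

ω = 2π·123/60 = 12.88 rad/s, so T = P/ω = 1550×10³ / 12.88 = 120300 N·m.
Under the same torque, τ_max = 16T/(πd³) is largest where d is smallest — segment BC (d = 133 mm).
τ_max = 16·120300/(π·(0.133)³) = 2.605×10^8 Pa.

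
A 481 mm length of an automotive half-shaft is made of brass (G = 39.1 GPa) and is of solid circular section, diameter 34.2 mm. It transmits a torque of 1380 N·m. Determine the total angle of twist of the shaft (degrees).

7.24°

J = πd⁴/32 = π(0.0342)⁴/32 = 1.343×10^-7 m⁴.
θ = T·L/(G·J) = 1380 × 0.481 / (39.1×10⁹ × 1.343×10^-7) = 0.1264 rad.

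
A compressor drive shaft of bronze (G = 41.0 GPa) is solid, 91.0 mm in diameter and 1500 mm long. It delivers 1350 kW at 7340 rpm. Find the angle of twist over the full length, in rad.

ω = 2π·7340/60 = 768.6 rad/s, so T = P/ω = 1350×10³ / 768.6 = 1756 N·m.
J = πd⁴/32 = π(0.0910)⁴/32 = 6.732×10^-6 m⁴.
θ = T·L/(G·J) = 1756 × 1.50 / (41.0×10⁹ × 6.732×10^-6) = 9.544×10^-3 rad.

0.00954 rad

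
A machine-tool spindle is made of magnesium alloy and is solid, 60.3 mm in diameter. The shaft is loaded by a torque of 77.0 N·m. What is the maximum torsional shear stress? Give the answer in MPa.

J = πd⁴/32 = π(0.0603)⁴/32 = 1.298×10^-6 m⁴.
τ_max = T·r/J = 77.00 × 0.0301 / 1.298×10^-6 = 1.789×10^6 Pa.

1.79 MPa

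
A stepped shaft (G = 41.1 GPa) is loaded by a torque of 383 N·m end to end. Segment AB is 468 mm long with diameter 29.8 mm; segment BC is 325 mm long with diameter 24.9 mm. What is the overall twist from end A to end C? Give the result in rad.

0.137 rad

J_AB = π(0.0298)⁴/32 = 7.74×10^-8 m⁴; J_BC = π(0.0249)⁴/32 = 3.77×10^-8 m⁴.
θ = (T/G)·Σ L_i/J_i = (383.0/41.1×10⁹)·(0.468/7.74×10^-8 + 0.325/3.77×10^-8) = 0.1366 rad.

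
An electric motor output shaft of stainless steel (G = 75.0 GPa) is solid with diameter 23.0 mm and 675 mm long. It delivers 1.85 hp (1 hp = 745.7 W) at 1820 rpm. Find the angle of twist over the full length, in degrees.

ω = 2π·1820/60 = 190.6 rad/s, so T = P/ω = 1.85×745.7 / 190.6 = 7.238 N·m.
J = πd⁴/32 = π(0.0230)⁴/32 = 2.747×10^-8 m⁴.
θ = T·L/(G·J) = 7.238 × 0.675 / (75.0×10⁹ × 2.747×10^-8) = 2.371×10^-3 rad.

0.136°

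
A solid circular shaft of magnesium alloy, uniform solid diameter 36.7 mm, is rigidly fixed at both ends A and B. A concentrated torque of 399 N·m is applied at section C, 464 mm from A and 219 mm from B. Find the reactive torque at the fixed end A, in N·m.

With uniform GJ and both ends fixed, compatibility θ_AC = θ_CB gives T_A·a = T_B·b, together with T_A + T_B = T₀.
T_A = T₀·b/(a+b) = 399.0·219/683.0 = 127.9 N·m; T_B = 271.1 N·m.

128 N·m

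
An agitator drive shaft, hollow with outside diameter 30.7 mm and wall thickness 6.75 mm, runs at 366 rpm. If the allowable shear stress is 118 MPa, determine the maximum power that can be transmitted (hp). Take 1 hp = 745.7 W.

31.1 hp

J = π(d_o⁴ − d_i⁴)/32 = π(0.0307⁴ − 0.0172⁴)/32 = 7.862×10^-8 m⁴.
T_max = τ_allow·J/r = 1.18×10^8 × 7.862×10^-8 / 0.0153 = 604.3 N·m.
ω = 2π·366/60 = 38.33 rad/s, so P_max = T_max·ω = 2.316×10^4 W.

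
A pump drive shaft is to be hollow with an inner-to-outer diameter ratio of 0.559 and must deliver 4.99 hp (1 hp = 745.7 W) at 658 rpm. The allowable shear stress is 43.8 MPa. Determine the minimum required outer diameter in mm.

19.1 mm

ω = 2π·658/60 = 68.91 rad/s, so T = P/ω = 4.99×745.7 / 68.91 = 54.00 N·m.
For a hollow shaft with d_i/d_o = 0.559: τ_max = 16T/(π d_o³ (1−k⁴)), so d_o = [16T/(π τ_allow (1−k⁴))]^(1/3) = [16·54.00/(π·4.38×10^7·0.9024)]^(1/3) = 0.01909 m.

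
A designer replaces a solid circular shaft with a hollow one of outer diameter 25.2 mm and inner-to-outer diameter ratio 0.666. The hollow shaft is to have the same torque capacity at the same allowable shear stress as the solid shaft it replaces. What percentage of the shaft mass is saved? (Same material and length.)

35.6 %

Equal τ_max and T ⇒ the solid shaft needs d_s³ = d_o³(1−k⁴), so d_s = 25.2·(1−0.666⁴)^(1/3) = 23.43 mm.
Area ratio A_h/A_s = d_o²(1−k²)/d_s² = (1−k²)/(1−k⁴)^(2/3) = 0.6439.
Mass saving = 1 − 0.6439 = 35.6 %.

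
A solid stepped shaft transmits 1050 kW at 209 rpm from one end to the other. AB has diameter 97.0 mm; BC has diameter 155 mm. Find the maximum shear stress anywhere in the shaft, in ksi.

ω = 2π·209/60 = 21.89 rad/s, so T = P/ω = 1050×10³ / 21.89 = 47970 N·m.
Under the same torque, τ_max = 16T/(πd³) is largest where d is smallest — segment AB (d = 97.0 mm).
τ_max = 16·47970/(π·(0.0970)³) = 2.677×10^8 Pa.

38.8 ksi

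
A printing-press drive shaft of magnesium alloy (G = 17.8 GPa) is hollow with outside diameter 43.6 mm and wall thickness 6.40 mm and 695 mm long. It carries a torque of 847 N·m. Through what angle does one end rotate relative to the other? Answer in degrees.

J = π(d_o⁴ − d_i⁴)/32 = π(0.0436⁴ − 0.0308⁴)/32 = 2.664×10^-7 m⁴.
θ = T·L/(G·J) = 847.0 × 0.695 / (17.8×10⁹ × 2.664×10^-7) = 0.1241 rad.

7.11°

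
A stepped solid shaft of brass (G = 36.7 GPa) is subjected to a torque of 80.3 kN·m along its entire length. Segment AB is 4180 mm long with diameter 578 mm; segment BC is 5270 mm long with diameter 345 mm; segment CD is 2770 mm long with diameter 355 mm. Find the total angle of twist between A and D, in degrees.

0.746°

J_AB = π(0.578)⁴/32 = 0.0110 m⁴; J_BC = π(0.345)⁴/32 = 1.39×10^-3 m⁴; J_CD = π(0.355)⁴/32 = 1.56×10^-3 m⁴.
θ = (T/G)·Σ L_i/J_i = (80300/36.7×10⁹)·(4.18/0.0110 + 5.27/1.39×10^-3 + 2.77/1.56×10^-3) = 0.01301 rad.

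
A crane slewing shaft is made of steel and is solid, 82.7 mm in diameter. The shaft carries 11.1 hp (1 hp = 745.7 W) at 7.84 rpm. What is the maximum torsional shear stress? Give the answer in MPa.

ω = 2π·7.84/60 = 0.8210 rad/s, so T = P/ω = 11.1×745.7 / 0.8210 = 10080 N·m.
J = πd⁴/32 = π(0.0827)⁴/32 = 4.592×10^-6 m⁴.
τ_max = T·r/J = 10080 × 0.0414 / 4.592×10^-6 = 9.078×10^7 Pa.

90.8 MPa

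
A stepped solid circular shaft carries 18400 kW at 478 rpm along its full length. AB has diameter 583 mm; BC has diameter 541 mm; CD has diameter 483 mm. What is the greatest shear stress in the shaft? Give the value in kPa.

16600 kPa

ω = 2π·478/60 = 50.06 rad/s, so T = P/ω = 18400×10³ / 50.06 = 367600 N·m.
Under the same torque, τ_max = 16T/(πd³) is largest where d is smallest — segment CD (d = 483 mm).
τ_max = 16·367600/(π·(0.483)³) = 1.661×10^7 Pa.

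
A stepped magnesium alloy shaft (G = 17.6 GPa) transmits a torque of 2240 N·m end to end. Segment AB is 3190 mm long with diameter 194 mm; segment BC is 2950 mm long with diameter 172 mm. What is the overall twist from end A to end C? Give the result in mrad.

7.29 mrad

J_AB = π(0.194)⁴/32 = 1.39×10^-4 m⁴; J_BC = π(0.172)⁴/32 = 8.59×10^-5 m⁴.
θ = (T/G)·Σ L_i/J_i = (2240/17.6×10⁹)·(3.19/1.39×10^-4 + 2.95/8.59×10^-5) = 7.289×10^-3 rad.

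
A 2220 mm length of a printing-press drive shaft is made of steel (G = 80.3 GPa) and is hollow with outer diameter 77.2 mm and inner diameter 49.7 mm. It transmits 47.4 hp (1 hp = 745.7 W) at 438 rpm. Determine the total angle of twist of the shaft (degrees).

ω = 2π·438/60 = 45.87 rad/s, so T = P/ω = 47.4×745.7 / 45.87 = 770.6 N·m.
J = π(d_o⁴ − d_i⁴)/32 = π(0.0772⁴ − 0.0497⁴)/32 = 2.888×10^-6 m⁴.
θ = T·L/(G·J) = 770.6 × 2.22 / (80.3×10⁹ × 2.888×10^-6) = 7.377×10^-3 rad.

0.423°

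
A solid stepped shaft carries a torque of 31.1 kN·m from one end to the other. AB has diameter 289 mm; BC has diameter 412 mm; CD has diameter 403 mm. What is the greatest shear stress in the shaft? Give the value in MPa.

6.56 MPa

Under the same torque, τ_max = 16T/(πd³) is largest where d is smallest — segment AB (d = 289 mm).
τ_max = 16·31100/(π·(0.289)³) = 6.562×10^6 Pa.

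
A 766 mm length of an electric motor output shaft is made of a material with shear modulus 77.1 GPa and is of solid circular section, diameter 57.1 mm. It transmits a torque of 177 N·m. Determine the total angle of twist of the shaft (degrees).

0.0965°

J = πd⁴/32 = π(0.0571)⁴/32 = 1.044×10^-6 m⁴.
θ = T·L/(G·J) = 177.0 × 0.766 / (77.1×10⁹ × 1.044×10^-6) = 1.685×10^-3 rad.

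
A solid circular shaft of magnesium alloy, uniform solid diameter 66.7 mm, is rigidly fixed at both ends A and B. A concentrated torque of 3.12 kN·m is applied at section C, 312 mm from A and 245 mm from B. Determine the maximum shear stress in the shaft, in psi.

4350 psi

With uniform GJ and both ends fixed, compatibility θ_AC = θ_CB gives T_A·a = T_B·b, together with T_A + T_B = T₀.
T_A = T₀·b/(a+b) = 3120·245/557.0 = 1372 N·m; T_B = 1748 N·m.
τ in each portion: τ_AC = 2.36×10^7 Pa, τ_CB = 3.00×10^7 Pa; maximum is in CB.
τ_max = T_CB·r/J = 1748·0.0334/1.94×10^-6 = 2.999×10^7 Pa.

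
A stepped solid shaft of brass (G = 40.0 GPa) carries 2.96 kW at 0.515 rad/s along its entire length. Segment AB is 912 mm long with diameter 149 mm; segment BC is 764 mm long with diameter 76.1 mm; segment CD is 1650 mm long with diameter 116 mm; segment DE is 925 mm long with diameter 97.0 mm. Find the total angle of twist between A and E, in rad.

0.0647 rad

ω = 0.515 rad/s, so T = P/ω = 2.96×10³ / 0.5150 = 5748 N·m.
J_AB = π(0.149)⁴/32 = 4.84×10^-5 m⁴; J_BC = π(0.0761)⁴/32 = 3.29×10^-6 m⁴; J_CD = π(0.116)⁴/32 = 1.78×10^-5 m⁴; J_DE = π(0.0970)⁴/32 = 8.69×10^-6 m⁴.
θ = (T/G)·Σ L_i/J_i = (5748/40.0×10⁹)·(0.912/4.84×10^-5 + 0.764/3.29×10^-6 + 1.65/1.78×10^-5 + 0.925/8.69×10^-6) = 0.06468 rad.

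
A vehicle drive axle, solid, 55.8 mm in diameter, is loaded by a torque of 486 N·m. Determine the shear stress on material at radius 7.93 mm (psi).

587 psi

J = πd⁴/32 = π(0.0558)⁴/32 = 9.518×10^-7 m⁴.
Shear stress varies linearly with radius: τ = T·r/J = 486.0 × 0.00793 / 9.518×10^-7 = 4.049×10^6 Pa.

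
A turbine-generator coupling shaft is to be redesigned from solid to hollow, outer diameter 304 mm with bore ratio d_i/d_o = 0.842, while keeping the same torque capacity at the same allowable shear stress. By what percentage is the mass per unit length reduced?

53.6 %

Equal τ_max and T ⇒ the solid shaft needs d_s³ = d_o³(1−k⁴), so d_s = 304·(1−0.842⁴)^(1/3) = 240.9 mm.
Area ratio A_h/A_s = d_o²(1−k²)/d_s² = (1−k²)/(1−k⁴)^(2/3) = 0.4636.
Mass saving = 1 − 0.4636 = 53.6 %.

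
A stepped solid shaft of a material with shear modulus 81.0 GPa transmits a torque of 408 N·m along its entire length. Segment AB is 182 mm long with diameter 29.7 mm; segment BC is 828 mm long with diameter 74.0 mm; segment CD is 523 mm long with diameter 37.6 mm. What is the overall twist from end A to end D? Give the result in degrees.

J_AB = π(0.0297)⁴/32 = 7.64×10^-8 m⁴; J_BC = π(0.0740)⁴/32 = 2.94×10^-6 m⁴; J_CD = π(0.0376)⁴/32 = 1.96×10^-7 m⁴.
θ = (T/G)·Σ L_i/J_i = (408.0/81.0×10⁹)·(0.182/7.64×10^-8 + 0.828/2.94×10^-6 + 0.523/1.96×10^-7) = 0.02684 rad.

1.54°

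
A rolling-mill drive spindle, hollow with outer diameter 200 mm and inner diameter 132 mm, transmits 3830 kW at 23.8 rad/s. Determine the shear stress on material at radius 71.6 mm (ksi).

13.1 ksi

ω = 23.8 rad/s, so T = P/ω = 3830×10³ / 23.80 = 160900 N·m.
J = π(d_o⁴ − d_i⁴)/32 = π(0.200⁴ − 0.132⁴)/32 = 1.273×10^-4 m⁴.
Shear stress varies linearly with radius: τ = T·r/J = 160900 × 0.0716 / 1.273×10^-4 = 9.053×10^7 Pa.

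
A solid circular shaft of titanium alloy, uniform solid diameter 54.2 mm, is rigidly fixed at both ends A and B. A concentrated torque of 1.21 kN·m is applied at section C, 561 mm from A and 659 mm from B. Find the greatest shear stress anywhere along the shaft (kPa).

With uniform GJ and both ends fixed, compatibility θ_AC = θ_CB gives T_A·a = T_B·b, together with T_A + T_B = T₀.
T_A = T₀·b/(a+b) = 1210·659/1220 = 653.6 N·m; T_B = 556.4 N·m.
τ in each portion: τ_AC = 2.09×10^7 Pa, τ_CB = 1.78×10^7 Pa; maximum is in AC.
τ_max = T_AC·r/J = 653.6·0.0271/8.47×10^-7 = 2.091×10^7 Pa.

20900 kPa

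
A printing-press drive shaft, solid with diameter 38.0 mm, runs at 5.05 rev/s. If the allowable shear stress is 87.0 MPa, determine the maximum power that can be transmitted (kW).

29.7 kW

J = πd⁴/32 = π(0.0380)⁴/32 = 2.047×10^-7 m⁴.
T_max = τ_allow·J/r = 8.70×10^7 × 2.047×10^-7 / 0.0190 = 937.3 N·m.
ω = 2π·5.05 = 31.73 rad/s, so P_max = T_max·ω = 2.974×10^4 W.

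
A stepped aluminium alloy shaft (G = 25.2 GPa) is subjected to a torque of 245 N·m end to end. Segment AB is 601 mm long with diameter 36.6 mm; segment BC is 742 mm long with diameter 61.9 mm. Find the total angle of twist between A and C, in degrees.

J_AB = π(0.0366)⁴/32 = 1.76×10^-7 m⁴; J_BC = π(0.0619)⁴/32 = 1.44×10^-6 m⁴.
θ = (T/G)·Σ L_i/J_i = (245.0/25.2×10⁹)·(0.601/1.76×10^-7 + 0.742/1.44×10^-6) = 0.03817 rad.

2.19°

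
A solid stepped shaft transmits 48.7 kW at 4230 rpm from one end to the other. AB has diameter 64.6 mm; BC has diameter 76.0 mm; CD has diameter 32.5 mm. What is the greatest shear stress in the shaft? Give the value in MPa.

ω = 2π·4230/60 = 443.0 rad/s, so T = P/ω = 48.7×10³ / 443.0 = 109.9 N·m.
Under the same torque, τ_max = 16T/(πd³) is largest where d is smallest — segment CD (d = 32.5 mm).
τ_max = 16·109.9/(π·(0.0325)³) = 1.631×10^7 Pa.

16.3 MPa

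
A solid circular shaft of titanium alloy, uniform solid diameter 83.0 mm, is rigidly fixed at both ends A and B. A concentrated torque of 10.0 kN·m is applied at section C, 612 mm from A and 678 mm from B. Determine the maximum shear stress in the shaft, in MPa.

46.8 MPa

With uniform GJ and both ends fixed, compatibility θ_AC = θ_CB gives T_A·a = T_B·b, together with T_A + T_B = T₀.
T_A = T₀·b/(a+b) = 10000·678/1290 = 5256 N·m; T_B = 4744 N·m.
τ in each portion: τ_AC = 4.68×10^7 Pa, τ_CB = 4.23×10^7 Pa; maximum is in AC.
τ_max = T_AC·r/J = 5256·0.0415/4.66×10^-6 = 4.681×10^7 Pa.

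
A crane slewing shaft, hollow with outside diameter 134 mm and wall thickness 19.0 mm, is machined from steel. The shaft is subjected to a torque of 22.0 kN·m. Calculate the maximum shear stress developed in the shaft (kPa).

J = π(d_o⁴ − d_i⁴)/32 = π(0.134⁴ − 0.0960⁴)/32 = 2.331×10^-5 m⁴.
τ_max = T·r/J = 22000 × 0.0670 / 2.331×10^-5 = 6.322×10^7 Pa.

63200 kPa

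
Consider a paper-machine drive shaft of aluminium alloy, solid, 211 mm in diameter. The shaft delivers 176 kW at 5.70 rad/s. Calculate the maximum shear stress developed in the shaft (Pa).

ω = 5.70 rad/s, so T = P/ω = 176×10³ / 5.700 = 30880 N·m.
J = πd⁴/32 = π(0.211)⁴/32 = 1.946×10^-4 m⁴.
τ_max = T·r/J = 30880 × 0.105 / 1.946×10^-4 = 1.674×10^7 Pa.

1.67e7 Pa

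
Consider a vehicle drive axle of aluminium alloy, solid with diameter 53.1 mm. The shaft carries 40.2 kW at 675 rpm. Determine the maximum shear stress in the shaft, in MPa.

ω = 2π·675/60 = 70.69 rad/s, so T = P/ω = 40.2×10³ / 70.69 = 568.7 N·m.
J = πd⁴/32 = π(0.0531)⁴/32 = 7.805×10^-7 m⁴.
τ_max = T·r/J = 568.7 × 0.0266 / 7.805×10^-7 = 1.935×10^7 Pa.

19.3 MPa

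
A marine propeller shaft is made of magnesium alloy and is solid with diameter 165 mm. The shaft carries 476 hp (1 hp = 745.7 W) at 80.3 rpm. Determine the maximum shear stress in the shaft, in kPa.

47900 kPa

ω = 2π·80.3/60 = 8.409 rad/s, so T = P/ω = 476×745.7 / 8.409 = 42210 N·m.
J = πd⁴/32 = π(0.165)⁴/32 = 7.277×10^-5 m⁴.
τ_max = T·r/J = 42210 × 0.0825 / 7.277×10^-5 = 4.786×10^7 Pa.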